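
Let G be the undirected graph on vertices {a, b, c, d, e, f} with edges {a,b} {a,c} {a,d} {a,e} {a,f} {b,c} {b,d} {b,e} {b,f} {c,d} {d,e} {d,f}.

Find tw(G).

3

A width-3 tree decomposition is:
Bags: B1 = {a, b, d, e}  B2 = {a, b, c, d}  B3 = {a, b, d, f}
Tree: B1–B2, B1–B3
Each bag holds 4 vertices, so the decomposition has width 3, which upper-bounds the treewidth. For the lower bound, the 4 vertices {a, b, d, e} are pairwise adjacent, and any tree decomposition puts a clique entirely inside one bag — forcing width ≥ 3. The upper and lower bounds meet at 3, so that is the treewidth.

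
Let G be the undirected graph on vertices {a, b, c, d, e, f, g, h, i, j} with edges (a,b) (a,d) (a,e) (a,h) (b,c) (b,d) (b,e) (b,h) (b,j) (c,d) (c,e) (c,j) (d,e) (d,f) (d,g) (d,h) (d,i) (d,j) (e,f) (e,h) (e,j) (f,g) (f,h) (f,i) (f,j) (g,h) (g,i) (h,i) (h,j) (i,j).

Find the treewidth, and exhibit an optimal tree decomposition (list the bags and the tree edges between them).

Treewidth 4.
Bags: B1 = {d, e, f, h, j}  B2 = {b, d, e, h, j}  B3 = {d, f, h, i, j}  B4 = {b, c, d, e, j}  B5 = {d, f, g, h, i}  B6 = {a, b, d, e, h}
Tree: B1–B2, B1–B3, B2–B4, B3–B5, B2–B6

Each bag holds 5 vertices, so the decomposition has width 4, which upper-bounds the treewidth. Conversely, {a, b, d, e, h} is a clique of size 5, and the vertices of any clique must share a bag in every tree decomposition; so some bag has ≥ 5 vertices and tw(G) ≥ 4. The upper and lower bounds meet at 4, so that is the treewidth.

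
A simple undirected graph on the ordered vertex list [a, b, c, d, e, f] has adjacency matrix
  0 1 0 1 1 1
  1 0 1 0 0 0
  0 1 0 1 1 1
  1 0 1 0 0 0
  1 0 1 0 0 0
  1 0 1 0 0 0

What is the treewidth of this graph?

A width-2 tree decomposition is:
Bags: B1 = {a, c, d}  B2 = {a, b, c}  B3 = {a, c, e}  B4 = {a, c, f}
Tree: B1–B2, B2–B3, B3–B4
The largest bag has 3 vertices, giving width 2; this decomposition certifies tw(G) ≤ 2. The edges d–a–b–c–d form a cycle, so G is not a tree and its treewidth is at least 2. The upper and lower bounds meet at 2, so that is the treewidth.

2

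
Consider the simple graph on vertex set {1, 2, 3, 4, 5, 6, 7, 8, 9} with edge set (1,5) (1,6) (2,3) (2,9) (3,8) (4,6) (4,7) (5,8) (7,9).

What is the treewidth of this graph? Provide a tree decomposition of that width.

Treewidth 2.
One optimal decomposition is:
Bags: B1 = {4, 6, 7}  B2 = {6, 7, 9}  B3 = {2, 6, 9}  B4 = {2, 3, 6}  B5 = {3, 6, 8}  B6 = {5, 6, 8}  B7 = {1, 5, 6}
Tree: B1–B2, B2–B3, B3–B4, B4–B5, B5–B6, B6–B7

Every bag has size at most 3, so the width is 3 − 1 = 2 and tw(G) ≤ 2. Since 6–4–7–9–2–3–8–5–1–6 is a cycle in G, G is not acyclic. Forests are exactly the graphs of treewidth ≤ 1, so tw(G) ≥ 2. The upper and lower bounds meet at 2, so that is the treewidth.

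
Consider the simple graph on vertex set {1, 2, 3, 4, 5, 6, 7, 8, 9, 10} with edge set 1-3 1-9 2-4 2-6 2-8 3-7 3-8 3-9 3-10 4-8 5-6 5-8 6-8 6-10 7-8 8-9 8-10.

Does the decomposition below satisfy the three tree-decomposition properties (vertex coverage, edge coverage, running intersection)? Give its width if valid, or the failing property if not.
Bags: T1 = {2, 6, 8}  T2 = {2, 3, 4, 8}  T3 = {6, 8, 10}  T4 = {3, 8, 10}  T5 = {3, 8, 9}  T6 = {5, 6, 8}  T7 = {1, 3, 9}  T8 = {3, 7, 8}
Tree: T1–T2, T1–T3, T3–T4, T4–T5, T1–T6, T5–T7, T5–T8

A tree decomposition must satisfy three properties: every vertex lies in some bag; for every edge, both endpoints lie together in some bag; and for every vertex, the bags containing it form a connected subtree. Here bags containing vertex 3 are not connected in the tree, so the decomposition is invalid.

No — bags containing vertex 3 are not connected in the tree.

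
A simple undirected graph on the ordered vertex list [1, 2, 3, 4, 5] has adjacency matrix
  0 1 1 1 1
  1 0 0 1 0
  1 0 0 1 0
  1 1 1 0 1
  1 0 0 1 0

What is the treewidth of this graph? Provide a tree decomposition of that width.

The largest bag has 3 vertices, giving width 2; this decomposition certifies tw(G) ≤ 2. For the lower bound, the 3 vertices {1, 2, 4} are pairwise adjacent, and any tree decomposition puts a clique entirely inside one bag — forcing width ≥ 2. Combining the bounds, tw(G) = 2.

Treewidth 2.
Bags: B1 = {1, 4, 5}  B2 = {1, 3, 4}  B3 = {1, 2, 4}
Tree: B1–B2, B2–B3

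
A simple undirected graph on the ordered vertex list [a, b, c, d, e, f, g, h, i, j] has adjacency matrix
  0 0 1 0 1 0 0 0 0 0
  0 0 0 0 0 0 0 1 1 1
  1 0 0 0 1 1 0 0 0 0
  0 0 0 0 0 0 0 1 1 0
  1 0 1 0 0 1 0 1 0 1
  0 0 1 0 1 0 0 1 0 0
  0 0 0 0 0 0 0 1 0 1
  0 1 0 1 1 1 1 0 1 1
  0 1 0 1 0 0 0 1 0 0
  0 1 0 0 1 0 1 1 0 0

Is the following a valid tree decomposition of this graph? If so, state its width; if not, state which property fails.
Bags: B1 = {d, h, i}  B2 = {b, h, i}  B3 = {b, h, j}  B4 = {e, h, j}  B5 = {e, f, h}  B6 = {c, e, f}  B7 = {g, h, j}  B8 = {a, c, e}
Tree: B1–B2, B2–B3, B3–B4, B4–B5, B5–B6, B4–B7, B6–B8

Yes; width 2.

Vertex coverage: the bags together contain {a, b, c, d, e, f, g, h, i, j}, the full vertex set. Edge coverage: each edge of G has both endpoints in at least one bag. Running intersection: for every vertex, the bags containing it form a connected subtree. All three properties hold, so this is a valid tree decomposition of width max|bag| − 1 = 2, and hence tw(G) ≤ 2.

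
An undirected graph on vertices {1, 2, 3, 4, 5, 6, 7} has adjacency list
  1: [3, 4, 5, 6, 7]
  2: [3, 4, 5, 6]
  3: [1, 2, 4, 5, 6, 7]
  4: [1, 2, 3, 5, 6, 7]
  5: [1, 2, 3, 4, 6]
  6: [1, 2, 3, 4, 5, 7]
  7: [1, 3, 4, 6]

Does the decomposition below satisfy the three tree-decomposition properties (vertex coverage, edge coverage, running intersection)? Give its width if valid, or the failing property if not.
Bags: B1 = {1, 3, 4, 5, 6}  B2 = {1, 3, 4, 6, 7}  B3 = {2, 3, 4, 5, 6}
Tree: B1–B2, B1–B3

Yes; width 4.

Vertex coverage: the bags together contain {1, 2, 3, 4, 5, 6, 7}, the full vertex set. Edge coverage: each edge of G has both endpoints in at least one bag. Running intersection: for every vertex, the bags containing it form a connected subtree. All three properties hold, so this is a valid tree decomposition of width max|bag| − 1 = 4, and hence tw(G) ≤ 4.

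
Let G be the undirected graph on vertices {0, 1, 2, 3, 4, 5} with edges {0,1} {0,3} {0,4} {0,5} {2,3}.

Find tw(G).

1

A width-1 tree decomposition is:
Bags: B1 = {0, 5}  B2 = {0, 1}  B3 = {0, 4}  B4 = {0, 3}  B5 = {2, 3}
Tree: B1–B2, B1–B3, B2–B4, B4–B5
Every bag has size at most 2, so the width is 2 − 1 = 1 and tw(G) ≤ 1. Any graph with an edge has treewidth ≥ 1, and G has the edge 5–0. The upper and lower bounds meet at 1, so that is the treewidth.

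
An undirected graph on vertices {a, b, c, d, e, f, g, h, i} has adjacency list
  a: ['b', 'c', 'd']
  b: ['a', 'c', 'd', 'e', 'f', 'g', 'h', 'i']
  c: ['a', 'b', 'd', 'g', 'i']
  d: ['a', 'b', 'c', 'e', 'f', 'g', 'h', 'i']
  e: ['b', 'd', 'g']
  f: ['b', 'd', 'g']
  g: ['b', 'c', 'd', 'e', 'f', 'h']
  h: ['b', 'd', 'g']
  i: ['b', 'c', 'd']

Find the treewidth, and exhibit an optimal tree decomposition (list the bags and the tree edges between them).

Treewidth 3.
One optimal decomposition is:
Bags: B1 = {b, d, f, g}  B2 = {b, d, e, g}  B3 = {b, d, g, h}  B4 = {b, c, d, g}  B5 = {b, c, d, i}  B6 = {a, b, c, d}
Tree: B1–B2, B1–B3, B1–B4, B4–B5, B5–B6

The largest bag has 4 vertices, giving width 3; this decomposition certifies tw(G) ≤ 3. Conversely, {b, d, e, g} is a clique of size 4, and the vertices of any clique must share a bag in every tree decomposition; so some bag has ≥ 4 vertices and tw(G) ≥ 3. Hence tw(G) = 3 exactly.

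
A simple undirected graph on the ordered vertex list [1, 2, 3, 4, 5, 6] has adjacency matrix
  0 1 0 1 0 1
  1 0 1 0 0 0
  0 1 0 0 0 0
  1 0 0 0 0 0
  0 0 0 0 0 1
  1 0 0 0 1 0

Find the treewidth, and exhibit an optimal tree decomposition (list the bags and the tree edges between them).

Treewidth 1.
One optimal decomposition is:
Bags: B1 = {2, 3}  B2 = {1, 2}  B3 = {1, 4}  B4 = {1, 6}  B5 = {5, 6}
Tree: B1–B2, B2–B3, B3–B4, B4–B5

Every bag has size at most 2, so the width is 2 − 1 = 1 and tw(G) ≤ 1. G has an edge, so its treewidth is at least 1. The upper and lower bounds meet at 1, so that is the treewidth.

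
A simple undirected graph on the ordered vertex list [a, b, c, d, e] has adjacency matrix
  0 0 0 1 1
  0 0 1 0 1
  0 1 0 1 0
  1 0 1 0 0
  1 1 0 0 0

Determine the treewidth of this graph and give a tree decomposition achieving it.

Treewidth 2.
One optimal decomposition is:
Bags: B1 = {b, c, e}  B2 = {c, d, e}  B3 = {a, d, e}
Tree: B1–B2, B2–B3

The largest bag has 3 vertices, giving width 2; this decomposition certifies tw(G) ≤ 2. For the lower bound, G contains the cycle e–b–c–d–a–e, so G is not a forest; only forests have treewidth ≤ 1, hence tw(G) ≥ 2. Therefore the treewidth is 2.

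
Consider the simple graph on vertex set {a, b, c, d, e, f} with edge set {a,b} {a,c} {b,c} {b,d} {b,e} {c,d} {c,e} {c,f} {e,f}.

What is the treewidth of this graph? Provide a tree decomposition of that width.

Treewidth 2.
One such decomposition:
Bags: B1 = {c, e, f}  B2 = {b, c, e}  B3 = {a, b, c}  B4 = {b, c, d}
Tree: B1–B2, B2–B3, B3–B4

Every bag has size at most 3, so the width is 3 − 1 = 2 and tw(G) ≤ 2. For the lower bound, the 3 vertices {c, e, f} are pairwise adjacent, and any tree decomposition puts a clique entirely inside one bag — forcing width ≥ 2. Hence tw(G) = 2 exactly.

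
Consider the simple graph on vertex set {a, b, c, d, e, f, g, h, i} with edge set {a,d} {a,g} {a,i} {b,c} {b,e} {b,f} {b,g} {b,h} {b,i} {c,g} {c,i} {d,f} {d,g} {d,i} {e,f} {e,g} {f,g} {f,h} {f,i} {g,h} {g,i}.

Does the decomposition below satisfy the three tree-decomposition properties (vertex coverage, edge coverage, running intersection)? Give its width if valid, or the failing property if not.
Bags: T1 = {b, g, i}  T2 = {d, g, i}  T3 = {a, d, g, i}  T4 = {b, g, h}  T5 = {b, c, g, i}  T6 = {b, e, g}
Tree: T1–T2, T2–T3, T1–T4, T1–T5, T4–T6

A tree decomposition must satisfy three properties: every vertex lies in some bag; for every edge, both endpoints lie together in some bag; and for every vertex, the bags containing it form a connected subtree. Here vertex f appears in no bag, so the decomposition is invalid.

No — vertex f appears in no bag.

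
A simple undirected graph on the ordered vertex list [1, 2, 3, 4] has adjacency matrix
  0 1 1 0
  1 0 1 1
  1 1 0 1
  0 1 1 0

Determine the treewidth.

A width-2 tree decomposition is:
Bags: B1 = {2, 3, 4}  B2 = {1, 2, 3}
Tree: B1–B2
Each bag holds 3 vertices, so the decomposition has width 2, which upper-bounds the treewidth. For the lower bound, the 3 vertices {1, 2, 3} are pairwise adjacent, and any tree decomposition puts a clique entirely inside one bag — forcing width ≥ 2. Therefore the treewidth is 2.

2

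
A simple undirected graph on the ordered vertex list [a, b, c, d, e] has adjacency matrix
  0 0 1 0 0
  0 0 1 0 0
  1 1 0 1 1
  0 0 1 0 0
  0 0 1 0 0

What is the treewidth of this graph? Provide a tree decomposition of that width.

Every bag has size at most 2, so the width is 2 − 1 = 1 and tw(G) ≤ 1. G has an edge, so its treewidth is at least 1. Combining the bounds, tw(G) = 1.

Treewidth 1.
One optimal decomposition is:
Bags: B1 = {a, c}  B2 = {b, c}  B3 = {c, e}  B4 = {c, d}
Tree: B1–B2, B2–B3, B3–B4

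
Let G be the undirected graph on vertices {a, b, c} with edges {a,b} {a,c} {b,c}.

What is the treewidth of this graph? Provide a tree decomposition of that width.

Treewidth 2.
One optimal decomposition is:
Bags: B1 = {a, b, c}
Tree: (single bag)

With just one bag of size 3, the width is 3 − 1 = 2, so tw(G) ≤ 2. Conversely, {a, b, c} is a clique of size 3, and the vertices of any clique must share a bag in every tree decomposition; so some bag has ≥ 3 vertices and tw(G) ≥ 2. Therefore the treewidth is 2.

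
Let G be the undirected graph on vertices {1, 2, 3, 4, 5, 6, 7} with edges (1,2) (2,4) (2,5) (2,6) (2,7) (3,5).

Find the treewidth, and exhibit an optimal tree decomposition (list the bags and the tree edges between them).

Each bag holds 2 vertices, so the decomposition has width 1, which upper-bounds the treewidth. G has an edge, so its treewidth is at least 1. Combining the bounds, tw(G) = 1.

Treewidth 1.
Bags: B1 = {2, 7}  B2 = {2, 5}  B3 = {3, 5}  B4 = {1, 2}  B5 = {2, 6}  B6 = {2, 4}
Tree: B1–B2, B2–B3, B1–B4, B4–B5, B2–B6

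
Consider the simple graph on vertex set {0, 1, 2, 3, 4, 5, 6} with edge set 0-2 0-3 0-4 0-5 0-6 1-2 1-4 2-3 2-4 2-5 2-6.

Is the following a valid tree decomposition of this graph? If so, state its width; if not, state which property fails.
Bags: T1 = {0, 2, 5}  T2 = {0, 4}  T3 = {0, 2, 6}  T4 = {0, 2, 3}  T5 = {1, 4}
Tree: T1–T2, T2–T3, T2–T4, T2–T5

A tree decomposition must satisfy three properties: every vertex lies in some bag; for every edge, both endpoints lie together in some bag; and for every vertex, the bags containing it form a connected subtree. Here edge (2,4) lies in no bag, so the decomposition is invalid.

No — edge (2,4) lies in no bag.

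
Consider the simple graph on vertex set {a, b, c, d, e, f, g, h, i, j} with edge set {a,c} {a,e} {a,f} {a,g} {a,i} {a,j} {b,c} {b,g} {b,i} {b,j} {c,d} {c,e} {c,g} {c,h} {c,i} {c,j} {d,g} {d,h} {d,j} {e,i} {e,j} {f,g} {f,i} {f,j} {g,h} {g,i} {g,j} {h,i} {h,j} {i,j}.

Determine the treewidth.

4

A width-4 tree decomposition is:
Bags: B1 = {b, c, g, i, j}  B2 = {c, g, h, i, j}  B3 = {a, c, g, i, j}  B4 = {c, d, g, h, j}  B5 = {a, f, g, i, j}  B6 = {a, c, e, i, j}
Tree: B1–B2, B1–B3, B2–B4, B3–B5, B3–B6
Each bag holds 5 vertices, so the decomposition has width 4, which upper-bounds the treewidth. Conversely, {c, d, g, h, j} is a clique of size 5, and the vertices of any clique must share a bag in every tree decomposition; so some bag has ≥ 5 vertices and tw(G) ≥ 4. Therefore the treewidth is 4.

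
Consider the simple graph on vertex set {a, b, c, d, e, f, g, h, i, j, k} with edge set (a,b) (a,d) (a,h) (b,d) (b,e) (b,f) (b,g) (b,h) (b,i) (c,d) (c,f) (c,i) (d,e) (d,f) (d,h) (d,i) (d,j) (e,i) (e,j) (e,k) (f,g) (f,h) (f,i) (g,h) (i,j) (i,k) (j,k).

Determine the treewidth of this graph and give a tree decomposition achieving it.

Every bag has size at most 4, so the width is 4 − 1 = 3 and tw(G) ≤ 3. On the other hand G contains the 4-clique {d, e, i, j}. A clique must lie in a single bag of any decomposition, so no decomposition can have width below 3. Combining the bounds, tw(G) = 3.

Treewidth 3.
One such decomposition:
Bags: B1 = {d, e, i, j}  B2 = {b, d, e, i}  B3 = {b, d, f, i}  B4 = {b, d, f, h}  B5 = {a, b, d, h}  B6 = {c, d, f, i}  B7 = {e, i, j, k}  B8 = {b, f, g, h}
Tree: B1–B2, B2–B3, B3–B4, B4–B5, B3–B6, B1–B7, B4–B8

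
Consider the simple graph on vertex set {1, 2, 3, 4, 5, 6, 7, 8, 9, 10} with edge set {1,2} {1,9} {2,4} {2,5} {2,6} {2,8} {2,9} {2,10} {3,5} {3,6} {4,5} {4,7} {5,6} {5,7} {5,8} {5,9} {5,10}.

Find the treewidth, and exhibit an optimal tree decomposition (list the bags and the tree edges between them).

Treewidth 2.
Bags: B1 = {2, 4, 5}  B2 = {2, 5, 10}  B3 = {2, 5, 6}  B4 = {2, 5, 9}  B5 = {1, 2, 9}  B6 = {3, 5, 6}  B7 = {2, 5, 8}  B8 = {4, 5, 7}
Tree: B1–B2, B1–B3, B3–B4, B4–B5, B3–B6, B4–B7, B1–B8

Every bag has size at most 3, so the width is 3 − 1 = 2 and tw(G) ≤ 2. On the other hand G contains the 3-clique {1, 2, 9}. A clique must lie in a single bag of any decomposition, so no decomposition can have width below 2. Hence tw(G) = 2 exactly.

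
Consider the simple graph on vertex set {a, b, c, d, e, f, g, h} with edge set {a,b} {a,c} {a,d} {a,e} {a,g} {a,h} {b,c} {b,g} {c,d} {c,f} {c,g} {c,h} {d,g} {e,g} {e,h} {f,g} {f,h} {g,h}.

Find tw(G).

A width-3 tree decomposition is:
Bags: B1 = {a, c, g, h}  B2 = {a, b, c, g}  B3 = {c, f, g, h}  B4 = {a, c, d, g}  B5 = {a, e, g, h}
Tree: B1–B2, B1–B3, B1–B4, B1–B5
Each bag holds 4 vertices, so the decomposition has width 3, which upper-bounds the treewidth. Conversely, {a, e, g, h} is a clique of size 4, and the vertices of any clique must share a bag in every tree decomposition; so some bag has ≥ 4 vertices and tw(G) ≥ 3. Combining the bounds, tw(G) = 3.

3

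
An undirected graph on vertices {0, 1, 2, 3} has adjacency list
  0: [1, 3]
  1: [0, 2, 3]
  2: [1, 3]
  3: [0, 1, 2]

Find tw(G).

A width-2 tree decomposition is:
Bags: B1 = {1, 2, 3}  B2 = {0, 1, 3}
Tree: B1–B2
The largest bag has 3 vertices, giving width 2; this decomposition certifies tw(G) ≤ 2. On the other hand G contains the 3-clique {0, 1, 3}. A clique must lie in a single bag of any decomposition, so no decomposition can have width below 2. Therefore the treewidth is 2.

2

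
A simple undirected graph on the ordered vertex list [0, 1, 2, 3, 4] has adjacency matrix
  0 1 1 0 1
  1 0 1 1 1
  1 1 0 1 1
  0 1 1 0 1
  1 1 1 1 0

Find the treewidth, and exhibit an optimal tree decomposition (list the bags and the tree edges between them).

The largest bag has 4 vertices, giving width 3; this decomposition certifies tw(G) ≤ 3. On the other hand G contains the 4-clique {0, 1, 2, 4}. A clique must lie in a single bag of any decomposition, so no decomposition can have width below 3. Combining the bounds, tw(G) = 3.

Treewidth 3.
One such decomposition:
Bags: B1 = {1, 2, 3, 4}  B2 = {0, 1, 2, 4}
Tree: B1–B2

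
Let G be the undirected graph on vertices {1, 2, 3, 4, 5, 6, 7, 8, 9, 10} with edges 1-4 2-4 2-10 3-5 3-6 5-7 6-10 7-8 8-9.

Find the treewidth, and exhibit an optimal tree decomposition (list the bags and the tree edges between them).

Treewidth 1.
Bags: B1 = {1, 4}  B2 = {2, 4}  B3 = {2, 10}  B4 = {6, 10}  B5 = {3, 6}  B6 = {3, 5}  B7 = {5, 7}  B8 = {7, 8}  B9 = {8, 9}
Tree: B1–B2, B2–B3, B3–B4, B4–B5, B5–B6, B6–B7, B7–B8, B8–B9

Every bag has size at most 2, so the width is 2 − 1 = 1 and tw(G) ≤ 1. Any graph with an edge has treewidth ≥ 1, and G has the edge 1–4. Hence tw(G) = 1 exactly.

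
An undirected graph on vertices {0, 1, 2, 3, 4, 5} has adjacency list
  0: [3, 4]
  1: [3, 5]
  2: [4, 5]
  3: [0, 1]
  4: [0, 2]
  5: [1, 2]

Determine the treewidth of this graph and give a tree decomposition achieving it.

Every bag has size at most 3, so the width is 3 − 1 = 2 and tw(G) ≤ 2. The edges 1–3–0–4–2–5–1 form a cycle, so G is not a tree and its treewidth is at least 2. Hence tw(G) = 2 exactly.

Treewidth 2.
Bags: B1 = {0, 1, 3}  B2 = {0, 1, 4}  B3 = {1, 2, 4}  B4 = {1, 2, 5}
Tree: B1–B2, B2–B3, B3–B4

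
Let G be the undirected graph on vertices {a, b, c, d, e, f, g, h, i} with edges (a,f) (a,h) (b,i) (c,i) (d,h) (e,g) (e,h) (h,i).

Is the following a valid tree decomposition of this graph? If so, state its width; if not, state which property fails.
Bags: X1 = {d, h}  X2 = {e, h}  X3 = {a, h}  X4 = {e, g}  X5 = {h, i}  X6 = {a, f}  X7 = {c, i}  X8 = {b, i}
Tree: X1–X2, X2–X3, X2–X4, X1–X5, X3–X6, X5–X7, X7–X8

Yes; width 1.

Vertex coverage: the bags together contain {a, b, c, d, e, f, g, h, i}, the full vertex set. Edge coverage: each edge of G has both endpoints in at least one bag. Running intersection: for every vertex, the bags containing it form a connected subtree. All three properties hold, so this is a valid tree decomposition of width max|bag| − 1 = 1, and hence tw(G) ≤ 1.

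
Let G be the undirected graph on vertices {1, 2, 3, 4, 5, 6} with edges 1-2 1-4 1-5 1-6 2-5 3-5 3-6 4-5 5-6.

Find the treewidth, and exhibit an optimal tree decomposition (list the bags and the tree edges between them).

Treewidth 2.
One such decomposition:
Bags: B1 = {1, 5, 6}  B2 = {1, 2, 5}  B3 = {1, 4, 5}  B4 = {3, 5, 6}
Tree: B1–B2, B1–B3, B1–B4

Every bag has size at most 3, so the width is 3 − 1 = 2 and tw(G) ≤ 2. For the lower bound, the 3 vertices {1, 2, 5} are pairwise adjacent, and any tree decomposition puts a clique entirely inside one bag — forcing width ≥ 2. The upper and lower bounds meet at 2, so that is the treewidth.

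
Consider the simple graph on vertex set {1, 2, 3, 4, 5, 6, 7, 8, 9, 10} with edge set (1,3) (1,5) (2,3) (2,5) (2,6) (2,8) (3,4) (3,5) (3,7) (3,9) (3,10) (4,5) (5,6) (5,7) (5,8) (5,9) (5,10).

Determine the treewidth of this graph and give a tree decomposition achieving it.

Treewidth 2.
One optimal decomposition is:
Bags: B1 = {2, 3, 5}  B2 = {3, 5, 9}  B3 = {3, 5, 7}  B4 = {3, 5, 10}  B5 = {2, 5, 6}  B6 = {1, 3, 5}  B7 = {2, 5, 8}  B8 = {3, 4, 5}
Tree: B1–B2, B2–B3, B1–B4, B1–B5, B1–B6, B1–B7, B1–B8

Each bag holds 3 vertices, so the decomposition has width 2, which upper-bounds the treewidth. For the lower bound, the 3 vertices {2, 5, 8} are pairwise adjacent, and any tree decomposition puts a clique entirely inside one bag — forcing width ≥ 2. Combining the bounds, tw(G) = 2.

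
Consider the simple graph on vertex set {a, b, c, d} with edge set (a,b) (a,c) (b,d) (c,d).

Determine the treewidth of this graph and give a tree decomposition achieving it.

The largest bag has 3 vertices, giving width 2; this decomposition certifies tw(G) ≤ 2. For the lower bound, G contains the cycle b–d–c–a–b, so G is not a forest; only forests have treewidth ≤ 1, hence tw(G) ≥ 2. Hence tw(G) = 2 exactly.

Treewidth 2.
One optimal decomposition is:
Bags: B1 = {b, c, d}  B2 = {a, b, c}
Tree: B1–B2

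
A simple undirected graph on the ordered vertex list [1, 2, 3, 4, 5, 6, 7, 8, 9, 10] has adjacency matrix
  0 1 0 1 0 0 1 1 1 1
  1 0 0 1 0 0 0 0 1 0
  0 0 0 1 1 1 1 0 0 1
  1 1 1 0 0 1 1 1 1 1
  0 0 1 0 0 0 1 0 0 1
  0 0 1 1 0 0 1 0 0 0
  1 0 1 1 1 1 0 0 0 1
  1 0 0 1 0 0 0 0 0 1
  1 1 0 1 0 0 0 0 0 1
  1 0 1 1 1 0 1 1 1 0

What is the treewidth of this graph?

A width-3 tree decomposition is:
Bags: B1 = {3, 4, 7, 10}  B2 = {1, 4, 7, 10}  B3 = {1, 4, 8, 10}  B4 = {1, 4, 9, 10}  B5 = {1, 2, 4, 9}  B6 = {3, 4, 6, 7}  B7 = {3, 5, 7, 10}
Tree: B1–B2, B2–B3, B3–B4, B4–B5, B1–B6, B1–B7
Every bag has size at most 4, so the width is 4 − 1 = 3 and tw(G) ≤ 3. For the lower bound, the 4 vertices {1, 2, 4, 9} are pairwise adjacent, and any tree decomposition puts a clique entirely inside one bag — forcing width ≥ 3. The upper and lower bounds meet at 3, so that is the treewidth.

3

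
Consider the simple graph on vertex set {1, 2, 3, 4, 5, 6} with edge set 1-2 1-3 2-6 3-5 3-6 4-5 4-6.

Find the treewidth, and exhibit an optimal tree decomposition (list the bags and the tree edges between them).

Each bag holds 3 vertices, so the decomposition has width 2, which upper-bounds the treewidth. For the lower bound, G contains the cycle 2–1–3–6–2, so G is not a forest; only forests have treewidth ≤ 1, hence tw(G) ≥ 2. Hence tw(G) = 2 exactly.

Treewidth 2.
Bags: B1 = {1, 2, 6}  B2 = {1, 3, 6}  B3 = {3, 4, 6}  B4 = {3, 4, 5}
Tree: B1–B2, B2–B3, B3–B4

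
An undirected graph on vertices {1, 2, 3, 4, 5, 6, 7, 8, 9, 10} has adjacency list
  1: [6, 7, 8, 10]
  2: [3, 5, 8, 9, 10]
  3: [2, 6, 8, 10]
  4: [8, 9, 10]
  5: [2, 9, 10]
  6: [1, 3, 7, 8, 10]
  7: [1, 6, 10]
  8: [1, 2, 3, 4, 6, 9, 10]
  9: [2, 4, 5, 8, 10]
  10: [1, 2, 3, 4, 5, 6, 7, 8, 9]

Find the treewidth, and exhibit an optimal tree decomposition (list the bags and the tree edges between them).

Every bag has size at most 4, so the width is 4 − 1 = 3 and tw(G) ≤ 3. On the other hand G contains the 4-clique {1, 6, 8, 10}. A clique must lie in a single bag of any decomposition, so no decomposition can have width below 3. The upper and lower bounds meet at 3, so that is the treewidth.

Treewidth 3.
Bags: B1 = {3, 6, 8, 10}  B2 = {1, 6, 8, 10}  B3 = {2, 3, 8, 10}  B4 = {2, 8, 9, 10}  B5 = {4, 8, 9, 10}  B6 = {1, 6, 7, 10}  B7 = {2, 5, 9, 10}
Tree: B1–B2, B1–B3, B3–B4, B4–B5, B2–B6, B4–B7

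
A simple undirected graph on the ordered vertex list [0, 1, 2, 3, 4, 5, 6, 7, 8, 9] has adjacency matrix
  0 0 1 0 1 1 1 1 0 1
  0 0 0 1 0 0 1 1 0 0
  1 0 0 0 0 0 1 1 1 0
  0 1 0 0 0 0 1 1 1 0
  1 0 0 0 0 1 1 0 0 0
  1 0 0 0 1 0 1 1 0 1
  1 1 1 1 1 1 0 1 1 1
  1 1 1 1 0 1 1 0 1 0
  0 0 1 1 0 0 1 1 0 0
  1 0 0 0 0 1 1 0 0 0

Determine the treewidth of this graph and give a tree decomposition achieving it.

Treewidth 3.
One optimal decomposition is:
Bags: B1 = {3, 6, 7, 8}  B2 = {2, 6, 7, 8}  B3 = {0, 2, 6, 7}  B4 = {0, 5, 6, 7}  B5 = {1, 3, 6, 7}  B6 = {0, 5, 6, 9}  B7 = {0, 4, 5, 6}
Tree: B1–B2, B2–B3, B3–B4, B1–B5, B4–B6, B4–B7

The largest bag has 4 vertices, giving width 3; this decomposition certifies tw(G) ≤ 3. For the lower bound, the 4 vertices {0, 5, 6, 9} are pairwise adjacent, and any tree decomposition puts a clique entirely inside one bag — forcing width ≥ 3. The upper and lower bounds meet at 3, so that is the treewidth.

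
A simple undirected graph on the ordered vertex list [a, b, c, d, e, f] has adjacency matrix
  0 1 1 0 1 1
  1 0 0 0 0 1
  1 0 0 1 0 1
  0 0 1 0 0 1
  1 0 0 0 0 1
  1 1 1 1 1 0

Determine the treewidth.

A width-2 tree decomposition is:
Bags: B1 = {a, e, f}  B2 = {a, c, f}  B3 = {c, d, f}  B4 = {a, b, f}
Tree: B1–B2, B2–B3, B1–B4
The largest bag has 3 vertices, giving width 2; this decomposition certifies tw(G) ≤ 2. On the other hand G contains the 3-clique {c, d, f}. A clique must lie in a single bag of any decomposition, so no decomposition can have width below 2. The upper and lower bounds meet at 2, so that is the treewidth.

2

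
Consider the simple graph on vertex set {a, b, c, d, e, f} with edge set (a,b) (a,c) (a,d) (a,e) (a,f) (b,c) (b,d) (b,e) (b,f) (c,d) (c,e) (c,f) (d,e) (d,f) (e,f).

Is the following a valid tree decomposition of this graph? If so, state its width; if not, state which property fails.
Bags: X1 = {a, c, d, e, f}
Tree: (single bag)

A tree decomposition must satisfy three properties: every vertex lies in some bag; for every edge, both endpoints lie together in some bag; and for every vertex, the bags containing it form a connected subtree. Here vertex b appears in no bag, so the decomposition is invalid.

No — vertex b appears in no bag.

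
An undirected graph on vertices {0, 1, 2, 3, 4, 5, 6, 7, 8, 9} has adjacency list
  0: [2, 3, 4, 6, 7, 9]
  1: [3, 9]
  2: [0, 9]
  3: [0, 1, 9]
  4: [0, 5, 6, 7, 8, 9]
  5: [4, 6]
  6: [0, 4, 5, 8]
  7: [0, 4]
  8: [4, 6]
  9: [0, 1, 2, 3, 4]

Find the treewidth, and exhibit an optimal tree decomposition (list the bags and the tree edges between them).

Treewidth 2.
Bags: B1 = {0, 3, 9}  B2 = {0, 4, 9}  B3 = {0, 2, 9}  B4 = {0, 4, 6}  B5 = {0, 4, 7}  B6 = {4, 5, 6}  B7 = {4, 6, 8}  B8 = {1, 3, 9}
Tree: B1–B2, B1–B3, B2–B4, B4–B5, B4–B6, B4–B7, B1–B8

The largest bag has 3 vertices, giving width 2; this decomposition certifies tw(G) ≤ 2. Conversely, {0, 2, 9} is a clique of size 3, and the vertices of any clique must share a bag in every tree decomposition; so some bag has ≥ 3 vertices and tw(G) ≥ 2. Combining the bounds, tw(G) = 2.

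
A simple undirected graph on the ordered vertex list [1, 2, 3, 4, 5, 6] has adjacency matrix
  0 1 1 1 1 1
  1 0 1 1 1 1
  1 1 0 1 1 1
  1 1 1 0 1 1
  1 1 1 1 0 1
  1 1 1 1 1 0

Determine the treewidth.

5

A width-5 tree decomposition is:
Bags: B1 = {1, 2, 3, 4, 5, 6}
Tree: (single bag)
A single bag containing all 6 vertices is trivially a valid decomposition of width 5. Conversely, {1, 2, 3, 4, 5, 6} is a clique of size 6, and the vertices of any clique must share a bag in every tree decomposition; so some bag has ≥ 6 vertices and tw(G) ≥ 5. Combining the bounds, tw(G) = 5.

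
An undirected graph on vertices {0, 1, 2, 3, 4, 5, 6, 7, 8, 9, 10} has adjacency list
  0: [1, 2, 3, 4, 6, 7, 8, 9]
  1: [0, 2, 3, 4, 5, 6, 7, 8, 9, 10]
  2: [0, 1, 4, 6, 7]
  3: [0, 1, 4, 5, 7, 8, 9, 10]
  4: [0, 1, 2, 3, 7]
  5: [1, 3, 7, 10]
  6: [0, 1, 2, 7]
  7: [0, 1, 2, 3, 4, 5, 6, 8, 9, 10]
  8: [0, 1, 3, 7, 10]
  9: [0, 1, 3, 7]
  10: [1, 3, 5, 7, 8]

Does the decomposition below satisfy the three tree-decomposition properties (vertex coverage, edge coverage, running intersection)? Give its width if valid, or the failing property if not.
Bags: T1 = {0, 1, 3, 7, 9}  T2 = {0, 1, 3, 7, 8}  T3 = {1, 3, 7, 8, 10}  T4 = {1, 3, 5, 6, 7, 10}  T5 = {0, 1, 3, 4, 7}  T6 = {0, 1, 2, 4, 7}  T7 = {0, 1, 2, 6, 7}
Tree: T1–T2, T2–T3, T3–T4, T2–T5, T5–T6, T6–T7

No — bags containing vertex 6 are not connected in the tree.

A tree decomposition must satisfy three properties: every vertex lies in some bag; for every edge, both endpoints lie together in some bag; and for every vertex, the bags containing it form a connected subtree. Here bags containing vertex 6 are not connected in the tree, so the decomposition is invalid.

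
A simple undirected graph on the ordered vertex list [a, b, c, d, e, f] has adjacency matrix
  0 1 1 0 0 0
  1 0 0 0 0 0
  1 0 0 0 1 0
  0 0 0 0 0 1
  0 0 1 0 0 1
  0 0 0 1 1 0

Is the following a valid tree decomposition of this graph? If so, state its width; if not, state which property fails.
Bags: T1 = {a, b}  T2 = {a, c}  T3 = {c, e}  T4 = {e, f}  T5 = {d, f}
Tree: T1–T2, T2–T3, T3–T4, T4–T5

Yes; width 1.

Checking the three conditions: (i) the bags cover all of {a, b, c, d, e, f}; (ii) for each edge, some bag contains both endpoints; (iii) the bags containing any fixed vertex form a subtree. All hold, so the decomposition is valid with width 2 − 1 = 1.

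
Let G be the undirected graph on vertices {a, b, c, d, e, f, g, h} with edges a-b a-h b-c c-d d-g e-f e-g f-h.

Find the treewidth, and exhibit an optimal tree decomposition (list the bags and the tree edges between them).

Treewidth 2.
One optimal decomposition is:
Bags: B1 = {d, e, g}  B2 = {d, e, f}  B3 = {d, f, h}  B4 = {a, d, h}  B5 = {a, b, d}  B6 = {b, c, d}
Tree: B1–B2, B2–B3, B3–B4, B4–B5, B5–B6

The largest bag has 3 vertices, giving width 2; this decomposition certifies tw(G) ≤ 2. For the lower bound, G contains the cycle d–g–e–f–h–a–b–c–d, so G is not a forest; only forests have treewidth ≤ 1, hence tw(G) ≥ 2. Hence tw(G) = 2 exactly.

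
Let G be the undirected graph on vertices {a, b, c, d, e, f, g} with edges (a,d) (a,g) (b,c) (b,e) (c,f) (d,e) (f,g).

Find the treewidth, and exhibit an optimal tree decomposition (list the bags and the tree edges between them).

Treewidth 2.
One optimal decomposition is:
Bags: B1 = {a, d, g}  B2 = {d, f, g}  B3 = {c, d, f}  B4 = {b, c, d}  B5 = {b, d, e}
Tree: B1–B2, B2–B3, B3–B4, B4–B5

Each bag holds 3 vertices, so the decomposition has width 2, which upper-bounds the treewidth. The edges d–a–g–f–c–b–e–d form a cycle, so G is not a tree and its treewidth is at least 2. The upper and lower bounds meet at 2, so that is the treewidth.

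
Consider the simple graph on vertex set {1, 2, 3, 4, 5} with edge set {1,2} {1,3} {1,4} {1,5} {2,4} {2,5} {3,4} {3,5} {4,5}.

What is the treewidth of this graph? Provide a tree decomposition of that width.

Each bag holds 4 vertices, so the decomposition has width 3, which upper-bounds the treewidth. On the other hand G contains the 4-clique {1, 2, 4, 5}. A clique must lie in a single bag of any decomposition, so no decomposition can have width below 3. Therefore the treewidth is 3.

Treewidth 3.
One such decomposition:
Bags: B1 = {1, 2, 4, 5}  B2 = {1, 3, 4, 5}
Tree: B1–B2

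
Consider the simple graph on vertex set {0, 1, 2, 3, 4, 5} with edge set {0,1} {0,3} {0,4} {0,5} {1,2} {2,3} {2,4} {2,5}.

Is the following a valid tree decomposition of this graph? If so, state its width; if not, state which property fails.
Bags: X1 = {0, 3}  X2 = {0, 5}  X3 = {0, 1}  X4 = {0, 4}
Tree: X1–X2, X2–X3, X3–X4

No — vertex 2 appears in no bag.

A tree decomposition must satisfy three properties: every vertex lies in some bag; for every edge, both endpoints lie together in some bag; and for every vertex, the bags containing it form a connected subtree. Here vertex 2 appears in no bag, so the decomposition is invalid.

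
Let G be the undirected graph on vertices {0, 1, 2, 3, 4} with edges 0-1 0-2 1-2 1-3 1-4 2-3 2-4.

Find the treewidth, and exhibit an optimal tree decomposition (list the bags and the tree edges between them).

Treewidth 2.
Bags: B1 = {1, 2, 3}  B2 = {1, 2, 4}  B3 = {0, 1, 2}
Tree: B1–B2, B1–B3

The largest bag has 3 vertices, giving width 2; this decomposition certifies tw(G) ≤ 2. Conversely, {0, 1, 2} is a clique of size 3, and the vertices of any clique must share a bag in every tree decomposition; so some bag has ≥ 3 vertices and tw(G) ≥ 2. Therefore the treewidth is 2.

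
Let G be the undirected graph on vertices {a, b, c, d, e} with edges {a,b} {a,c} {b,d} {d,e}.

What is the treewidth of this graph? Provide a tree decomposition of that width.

Treewidth 1.
Bags: B1 = {d, e}  B2 = {b, d}  B3 = {a, b}  B4 = {a, c}
Tree: B1–B2, B2–B3, B3–B4

Every bag has size at most 2, so the width is 2 − 1 = 1 and tw(G) ≤ 1. G has an edge, so its treewidth is at least 1. Hence tw(G) = 1 exactly.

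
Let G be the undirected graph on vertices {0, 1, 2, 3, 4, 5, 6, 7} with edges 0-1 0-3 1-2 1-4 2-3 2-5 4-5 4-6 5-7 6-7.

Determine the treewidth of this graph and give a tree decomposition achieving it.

Treewidth 2.
One optimal decomposition is:
Bags: B1 = {0, 1, 3}  B2 = {1, 2, 3}  B3 = {1, 2, 4}  B4 = {2, 4, 5}  B5 = {4, 5, 6}  B6 = {5, 6, 7}
Tree: B1–B2, B2–B3, B3–B4, B4–B5, B5–B6

Every bag has size at most 3, so the width is 3 − 1 = 2 and tw(G) ≤ 2. Since 0–3–2–1–0 is a cycle in G, G is not acyclic. Forests are exactly the graphs of treewidth ≤ 1, so tw(G) ≥ 2. Hence tw(G) = 2 exactly.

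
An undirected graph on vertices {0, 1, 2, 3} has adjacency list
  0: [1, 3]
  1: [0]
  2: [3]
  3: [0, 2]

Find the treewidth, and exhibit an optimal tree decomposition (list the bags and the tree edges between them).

Each bag holds 2 vertices, so the decomposition has width 1, which upper-bounds the treewidth. G has an edge, so its treewidth is at least 1. Combining the bounds, tw(G) = 1.

Treewidth 1.
Bags: B1 = {0, 1}  B2 = {0, 3}  B3 = {2, 3}
Tree: B1–B2, B2–B3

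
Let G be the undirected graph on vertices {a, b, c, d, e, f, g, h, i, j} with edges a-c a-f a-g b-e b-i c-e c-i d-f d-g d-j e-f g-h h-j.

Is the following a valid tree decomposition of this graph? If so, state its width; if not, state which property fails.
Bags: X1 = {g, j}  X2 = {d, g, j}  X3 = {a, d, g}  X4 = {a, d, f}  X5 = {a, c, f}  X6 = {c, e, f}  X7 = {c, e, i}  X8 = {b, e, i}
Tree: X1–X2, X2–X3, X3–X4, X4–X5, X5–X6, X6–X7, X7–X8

No — vertex h appears in no bag.

A tree decomposition must satisfy three properties: every vertex lies in some bag; for every edge, both endpoints lie together in some bag; and for every vertex, the bags containing it form a connected subtree. Here vertex h appears in no bag, so the decomposition is invalid.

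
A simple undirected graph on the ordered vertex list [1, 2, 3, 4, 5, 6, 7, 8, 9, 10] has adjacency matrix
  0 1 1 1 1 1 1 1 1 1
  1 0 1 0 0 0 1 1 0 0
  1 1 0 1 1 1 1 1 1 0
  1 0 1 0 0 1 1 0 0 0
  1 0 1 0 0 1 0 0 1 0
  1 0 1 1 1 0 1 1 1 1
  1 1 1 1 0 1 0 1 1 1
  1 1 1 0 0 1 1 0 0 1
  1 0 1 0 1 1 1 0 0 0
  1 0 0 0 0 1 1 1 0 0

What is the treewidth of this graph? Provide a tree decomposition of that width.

Treewidth 4.
One optimal decomposition is:
Bags: B1 = {1, 6, 7, 8, 10}  B2 = {1, 3, 6, 7, 8}  B3 = {1, 3, 6, 7, 9}  B4 = {1, 3, 5, 6, 9}  B5 = {1, 2, 3, 7, 8}  B6 = {1, 3, 4, 6, 7}
Tree: B1–B2, B2–B3, B3–B4, B2–B5, B2–B6

The largest bag has 5 vertices, giving width 4; this decomposition certifies tw(G) ≤ 4. Conversely, {1, 6, 7, 8, 10} is a clique of size 5, and the vertices of any clique must share a bag in every tree decomposition; so some bag has ≥ 5 vertices and tw(G) ≥ 4. Combining the bounds, tw(G) = 4.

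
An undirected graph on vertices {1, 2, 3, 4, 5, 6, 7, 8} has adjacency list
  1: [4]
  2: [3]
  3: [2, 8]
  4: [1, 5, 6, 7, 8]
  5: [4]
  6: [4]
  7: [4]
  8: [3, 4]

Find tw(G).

1

A width-1 tree decomposition is:
Bags: B1 = {4, 6}  B2 = {4, 8}  B3 = {4, 7}  B4 = {3, 8}  B5 = {1, 4}  B6 = {2, 3}  B7 = {4, 5}
Tree: B1–B2, B1–B3, B2–B4, B1–B5, B4–B6, B2–B7
Each bag holds 2 vertices, so the decomposition has width 1, which upper-bounds the treewidth. G has an edge, so its treewidth is at least 1. Therefore the treewidth is 1.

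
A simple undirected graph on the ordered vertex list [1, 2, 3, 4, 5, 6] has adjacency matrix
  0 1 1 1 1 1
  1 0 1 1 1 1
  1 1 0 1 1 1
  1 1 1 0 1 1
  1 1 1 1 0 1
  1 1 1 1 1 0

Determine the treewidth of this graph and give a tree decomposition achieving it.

Treewidth 5.
One such decomposition:
Bags: B1 = {1, 2, 3, 4, 5, 6}
Tree: (single bag)

With just one bag of size 6, the width is 6 − 1 = 5, so tw(G) ≤ 5. For the lower bound, the 6 vertices {1, 2, 3, 4, 5, 6} are pairwise adjacent, and any tree decomposition puts a clique entirely inside one bag — forcing width ≥ 5. Hence tw(G) = 5 exactly.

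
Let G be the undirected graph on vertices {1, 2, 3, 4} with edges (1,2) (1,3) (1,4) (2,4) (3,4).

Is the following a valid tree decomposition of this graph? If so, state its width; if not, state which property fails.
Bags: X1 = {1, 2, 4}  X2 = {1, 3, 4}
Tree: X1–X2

Yes; width 2.

Every vertex of G appears in some bag (union = {1, 2, 3, 4}); every edge is covered by a bag; and for each vertex v the set of bags containing v is connected in the bag tree. The decomposition is therefore valid. The largest bag has 3 vertices, so the width is 2.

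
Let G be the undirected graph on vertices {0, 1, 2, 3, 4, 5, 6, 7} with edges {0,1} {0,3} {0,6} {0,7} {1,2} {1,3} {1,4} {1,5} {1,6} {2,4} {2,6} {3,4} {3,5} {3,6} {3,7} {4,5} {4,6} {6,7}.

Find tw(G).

A width-3 tree decomposition is:
Bags: B1 = {1, 3, 4, 5}  B2 = {1, 3, 4, 6}  B3 = {1, 2, 4, 6}  B4 = {0, 1, 3, 6}  B5 = {0, 3, 6, 7}
Tree: B1–B2, B2–B3, B2–B4, B4–B5
The largest bag has 4 vertices, giving width 3; this decomposition certifies tw(G) ≤ 3. For the lower bound, the 4 vertices {1, 2, 4, 6} are pairwise adjacent, and any tree decomposition puts a clique entirely inside one bag — forcing width ≥ 3. The upper and lower bounds meet at 3, so that is the treewidth.

3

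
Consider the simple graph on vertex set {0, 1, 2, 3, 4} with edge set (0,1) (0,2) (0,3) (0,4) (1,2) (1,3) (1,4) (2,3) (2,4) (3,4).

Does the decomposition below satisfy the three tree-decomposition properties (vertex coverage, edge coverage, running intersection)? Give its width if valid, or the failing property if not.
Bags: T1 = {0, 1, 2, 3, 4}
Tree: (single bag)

Yes; width 4.

Vertex coverage: the bags together contain {0, 1, 2, 3, 4}, the full vertex set. Edge coverage: each edge of G has both endpoints in at least one bag. Running intersection: for every vertex, the bags containing it form a connected subtree. All three properties hold, so this is a valid tree decomposition of width max|bag| − 1 = 4, and hence tw(G) ≤ 4.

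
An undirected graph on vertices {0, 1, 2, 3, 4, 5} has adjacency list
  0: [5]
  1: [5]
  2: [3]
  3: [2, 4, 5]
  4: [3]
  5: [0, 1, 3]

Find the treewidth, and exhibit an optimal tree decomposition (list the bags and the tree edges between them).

Each bag holds 2 vertices, so the decomposition has width 1, which upper-bounds the treewidth. Since G has at least one edge (e.g. 5–3), it is not an edgeless graph, so tw(G) ≥ 1. The upper and lower bounds meet at 1, so that is the treewidth.

Treewidth 1.
One optimal decomposition is:
Bags: B1 = {3, 5}  B2 = {0, 5}  B3 = {1, 5}  B4 = {2, 3}  B5 = {3, 4}
Tree: B1–B2, B1–B3, B1–B4, B1–B5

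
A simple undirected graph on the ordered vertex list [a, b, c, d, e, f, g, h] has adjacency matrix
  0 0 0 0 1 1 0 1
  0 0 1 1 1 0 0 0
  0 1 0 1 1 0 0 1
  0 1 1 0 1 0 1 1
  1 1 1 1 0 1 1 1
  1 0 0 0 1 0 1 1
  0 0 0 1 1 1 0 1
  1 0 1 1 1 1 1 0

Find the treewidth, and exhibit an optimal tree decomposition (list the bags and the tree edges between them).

Treewidth 3.
One such decomposition:
Bags: B1 = {e, f, g, h}  B2 = {a, e, f, h}  B3 = {d, e, g, h}  B4 = {c, d, e, h}  B5 = {b, c, d, e}
Tree: B1–B2, B1–B3, B3–B4, B4–B5

Every bag has size at most 4, so the width is 4 − 1 = 3 and tw(G) ≤ 3. On the other hand G contains the 4-clique {d, e, g, h}. A clique must lie in a single bag of any decomposition, so no decomposition can have width below 3. Combining the bounds, tw(G) = 3.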